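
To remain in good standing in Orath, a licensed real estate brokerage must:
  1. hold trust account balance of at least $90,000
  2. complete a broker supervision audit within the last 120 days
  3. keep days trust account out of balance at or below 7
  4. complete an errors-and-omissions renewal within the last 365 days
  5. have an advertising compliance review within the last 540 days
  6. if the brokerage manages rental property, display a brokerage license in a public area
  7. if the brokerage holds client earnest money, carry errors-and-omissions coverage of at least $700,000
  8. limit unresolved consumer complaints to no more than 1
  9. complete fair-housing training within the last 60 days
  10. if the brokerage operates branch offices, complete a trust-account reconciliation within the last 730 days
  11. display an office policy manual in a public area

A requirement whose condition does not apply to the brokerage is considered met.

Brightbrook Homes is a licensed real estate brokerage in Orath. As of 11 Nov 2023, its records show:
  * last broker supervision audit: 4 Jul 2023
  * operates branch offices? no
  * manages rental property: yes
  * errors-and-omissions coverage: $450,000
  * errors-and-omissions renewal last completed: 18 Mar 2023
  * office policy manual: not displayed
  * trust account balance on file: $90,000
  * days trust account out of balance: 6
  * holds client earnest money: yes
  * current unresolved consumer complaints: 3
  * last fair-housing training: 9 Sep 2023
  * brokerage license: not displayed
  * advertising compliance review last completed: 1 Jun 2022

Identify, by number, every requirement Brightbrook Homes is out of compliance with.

2, 6, 7, 8, 9, 11

1. trust account balance $90,000 ≥ $90,000 → met
2. broker supervision audit 130 days ago vs limit 120 → not met
3. days trust account out of balance 6 ≤ 7 → met
4. errors-and-omissions renewal 238 days ago vs limit 365 → met
5. advertising compliance review 528 days ago vs limit 540 → met
6. condition 'manages rental property' holds; brokerage license absent → not met
7. condition 'holds client earnest money' holds; errors-and-omissions coverage $450,000 < $700,000 → not met
8. unresolved consumer complaints 3 > 1 → not met
9. fair-housing training 63 days ago vs limit 60 → not met
10. condition 'operates branch offices' does not hold → requirement n/a → met
11. office policy manual absent → not met
Not met: 2, 6, 7, 8, 9, 11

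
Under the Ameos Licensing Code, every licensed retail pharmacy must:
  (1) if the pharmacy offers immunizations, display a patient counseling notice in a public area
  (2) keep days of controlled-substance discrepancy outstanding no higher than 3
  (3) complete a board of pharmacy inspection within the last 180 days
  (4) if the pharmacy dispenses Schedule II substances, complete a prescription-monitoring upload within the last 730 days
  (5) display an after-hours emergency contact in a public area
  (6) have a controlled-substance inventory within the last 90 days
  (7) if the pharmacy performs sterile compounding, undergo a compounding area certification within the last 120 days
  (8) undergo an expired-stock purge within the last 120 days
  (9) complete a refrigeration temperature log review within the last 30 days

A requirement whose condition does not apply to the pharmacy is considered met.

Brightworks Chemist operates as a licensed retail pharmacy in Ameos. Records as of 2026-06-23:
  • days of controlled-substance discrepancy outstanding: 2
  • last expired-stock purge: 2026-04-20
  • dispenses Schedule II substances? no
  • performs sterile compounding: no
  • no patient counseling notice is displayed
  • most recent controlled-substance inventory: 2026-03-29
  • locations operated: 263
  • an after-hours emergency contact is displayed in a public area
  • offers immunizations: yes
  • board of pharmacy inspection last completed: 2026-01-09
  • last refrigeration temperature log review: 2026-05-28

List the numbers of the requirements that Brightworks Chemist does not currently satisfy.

1

1. condition 'offers immunizations' holds; patient counseling notice absent → not met
2. days of controlled-substance discrepancy outstanding 2 ≤ 3 → met
3. board of pharmacy inspection 165 days ago vs limit 180 → met
4. condition 'dispenses Schedule II substances' does not hold → requirement n/a → met
5. after-hours emergency contact present → met
6. controlled-substance inventory 86 days ago vs limit 90 → met
7. condition 'performs sterile compounding' does not hold → requirement n/a → met
8. expired-stock purge 64 days ago vs limit 120 → met
9. refrigeration temperature log review 26 days ago vs limit 30 → met
Not met: 1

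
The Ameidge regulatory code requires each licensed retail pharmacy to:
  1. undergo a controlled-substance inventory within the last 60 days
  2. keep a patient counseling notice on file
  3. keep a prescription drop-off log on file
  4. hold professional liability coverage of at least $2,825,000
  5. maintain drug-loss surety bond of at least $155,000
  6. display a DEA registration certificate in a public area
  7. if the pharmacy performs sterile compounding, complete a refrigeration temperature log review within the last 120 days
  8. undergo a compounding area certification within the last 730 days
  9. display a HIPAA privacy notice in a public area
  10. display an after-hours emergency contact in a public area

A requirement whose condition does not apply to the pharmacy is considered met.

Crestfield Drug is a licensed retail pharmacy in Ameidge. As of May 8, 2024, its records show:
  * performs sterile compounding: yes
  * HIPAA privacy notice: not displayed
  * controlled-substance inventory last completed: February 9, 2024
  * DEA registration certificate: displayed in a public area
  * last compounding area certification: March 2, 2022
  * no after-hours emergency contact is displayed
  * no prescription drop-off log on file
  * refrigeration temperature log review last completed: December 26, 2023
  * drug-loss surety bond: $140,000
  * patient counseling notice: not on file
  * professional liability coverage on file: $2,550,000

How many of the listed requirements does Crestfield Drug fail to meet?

1. controlled-substance inventory 89 days ago vs limit 60 → not met
2. patient counseling notice absent → not met
3. prescription drop-off log absent → not met
4. professional liability coverage $2,550,000 < $2,825,000 → not met
5. drug-loss surety bond $140,000 < $155,000 → not met
6. DEA registration certificate present → met
7. condition 'performs sterile compounding' holds; refrigeration temperature log review 134 days ago vs limit 120 → not met
8. compounding area certification 798 days ago vs limit 730 → not met
9. HIPAA privacy notice absent → not met
10. after-hours emergency contact absent → not met
Not met: 9 of 10

9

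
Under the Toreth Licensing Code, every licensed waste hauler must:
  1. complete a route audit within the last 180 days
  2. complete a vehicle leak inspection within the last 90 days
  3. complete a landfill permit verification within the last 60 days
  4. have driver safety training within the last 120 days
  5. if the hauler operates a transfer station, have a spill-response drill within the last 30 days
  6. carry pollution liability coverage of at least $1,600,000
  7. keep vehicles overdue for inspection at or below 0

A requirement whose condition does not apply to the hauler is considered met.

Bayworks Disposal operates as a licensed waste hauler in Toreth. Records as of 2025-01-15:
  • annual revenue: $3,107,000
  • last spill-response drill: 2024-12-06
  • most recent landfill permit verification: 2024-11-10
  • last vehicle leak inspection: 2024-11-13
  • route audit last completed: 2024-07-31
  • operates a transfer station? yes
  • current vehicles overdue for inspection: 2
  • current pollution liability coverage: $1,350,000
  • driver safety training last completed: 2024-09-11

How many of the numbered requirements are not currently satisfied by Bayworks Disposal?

1. route audit 168 days ago vs limit 180 → met
2. vehicle leak inspection 63 days ago vs limit 90 → met
3. landfill permit verification 66 days ago vs limit 60 → not met
4. driver safety training 126 days ago vs limit 120 → not met
5. condition 'operates a transfer station' holds; spill-response drill 40 days ago vs limit 30 → not met
6. pollution liability coverage $1,350,000 < $1,600,000 → not met
7. vehicles overdue for inspection 2 > 0 → not met
Not met: 5 of 7

5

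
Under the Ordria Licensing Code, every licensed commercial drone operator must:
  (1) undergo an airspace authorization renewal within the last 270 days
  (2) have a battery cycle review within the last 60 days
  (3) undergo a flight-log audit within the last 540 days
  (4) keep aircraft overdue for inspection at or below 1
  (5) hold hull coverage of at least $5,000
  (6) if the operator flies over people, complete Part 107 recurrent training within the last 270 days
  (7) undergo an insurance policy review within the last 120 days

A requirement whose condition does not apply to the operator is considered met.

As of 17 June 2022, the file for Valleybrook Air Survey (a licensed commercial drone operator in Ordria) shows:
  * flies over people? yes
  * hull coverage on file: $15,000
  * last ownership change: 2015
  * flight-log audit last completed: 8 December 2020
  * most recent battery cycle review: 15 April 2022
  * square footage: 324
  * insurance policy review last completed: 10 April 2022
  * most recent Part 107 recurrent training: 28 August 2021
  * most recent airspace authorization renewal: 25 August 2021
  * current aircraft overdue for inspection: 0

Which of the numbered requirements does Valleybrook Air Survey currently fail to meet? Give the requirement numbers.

1, 2, 3, 6

1. airspace authorization renewal 296 days ago vs limit 270 → not met
2. battery cycle review 63 days ago vs limit 60 → not met
3. flight-log audit 556 days ago vs limit 540 → not met
4. aircraft overdue for inspection 0 ≤ 1 → met
5. hull coverage $15,000 ≥ $5,000 → met
6. condition 'flies over people' holds; Part 107 recurrent training 293 days ago vs limit 270 → not met
7. insurance policy review 68 days ago vs limit 120 → met
Not met: 1, 2, 3, 6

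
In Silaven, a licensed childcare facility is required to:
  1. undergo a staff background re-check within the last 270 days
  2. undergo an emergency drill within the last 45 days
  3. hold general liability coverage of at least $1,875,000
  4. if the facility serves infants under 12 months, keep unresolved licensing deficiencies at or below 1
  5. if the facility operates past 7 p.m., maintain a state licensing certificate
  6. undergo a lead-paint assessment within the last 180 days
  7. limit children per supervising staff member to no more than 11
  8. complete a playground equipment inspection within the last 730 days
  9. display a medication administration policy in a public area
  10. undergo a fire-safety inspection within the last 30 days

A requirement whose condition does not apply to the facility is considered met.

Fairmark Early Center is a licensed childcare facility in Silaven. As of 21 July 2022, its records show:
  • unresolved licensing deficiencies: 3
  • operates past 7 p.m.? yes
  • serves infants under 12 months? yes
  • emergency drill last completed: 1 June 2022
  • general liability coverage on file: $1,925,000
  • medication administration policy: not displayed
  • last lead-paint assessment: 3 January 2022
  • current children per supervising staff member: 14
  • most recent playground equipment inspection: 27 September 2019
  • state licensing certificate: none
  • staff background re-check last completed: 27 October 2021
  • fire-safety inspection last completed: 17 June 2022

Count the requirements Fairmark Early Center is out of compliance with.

1. staff background re-check 267 days ago vs limit 270 → met
2. emergency drill 50 days ago vs limit 45 → not met
3. general liability coverage $1,925,000 ≥ $1,875,000 → met
4. condition 'serves infants under 12 months' holds; unresolved licensing deficiencies 3 > 1 → not met
5. condition 'operates past 7 p.m.' holds; state licensing certificate absent → not met
6. lead-paint assessment 199 days ago vs limit 180 → not met
7. children per supervising staff member 14 > 11 → not met
8. playground equipment inspection 1028 days ago vs limit 730 → not met
9. medication administration policy absent → not met
10. fire-safety inspection 34 days ago vs limit 30 → not met
Not met: 8 of 10

8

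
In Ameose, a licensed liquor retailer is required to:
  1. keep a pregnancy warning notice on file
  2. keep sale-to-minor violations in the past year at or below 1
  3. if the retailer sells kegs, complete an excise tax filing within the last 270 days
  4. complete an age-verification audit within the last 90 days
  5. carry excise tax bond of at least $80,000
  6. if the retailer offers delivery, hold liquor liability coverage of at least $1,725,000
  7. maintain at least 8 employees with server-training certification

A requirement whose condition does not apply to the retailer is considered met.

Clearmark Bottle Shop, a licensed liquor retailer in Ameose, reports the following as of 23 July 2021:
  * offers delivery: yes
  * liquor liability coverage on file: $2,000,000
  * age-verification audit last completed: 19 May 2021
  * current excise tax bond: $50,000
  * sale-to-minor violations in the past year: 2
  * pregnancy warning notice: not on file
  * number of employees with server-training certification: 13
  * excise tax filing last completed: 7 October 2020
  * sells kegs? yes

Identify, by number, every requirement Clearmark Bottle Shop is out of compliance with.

1, 2, 3, 5

1. pregnancy warning notice absent → not met
2. sale-to-minor violations in the past year 2 > 1 → not met
3. condition 'sells kegs' holds; excise tax filing 289 days ago vs limit 270 → not met
4. age-verification audit 65 days ago vs limit 90 → met
5. excise tax bond $50,000 < $80,000 → not met
6. condition 'offers delivery' holds; liquor liability coverage $2,000,000 ≥ $1,725,000 → met
7. employees with server-training certification 13 ≥ 8 → met
Not met: 1, 2, 3, 5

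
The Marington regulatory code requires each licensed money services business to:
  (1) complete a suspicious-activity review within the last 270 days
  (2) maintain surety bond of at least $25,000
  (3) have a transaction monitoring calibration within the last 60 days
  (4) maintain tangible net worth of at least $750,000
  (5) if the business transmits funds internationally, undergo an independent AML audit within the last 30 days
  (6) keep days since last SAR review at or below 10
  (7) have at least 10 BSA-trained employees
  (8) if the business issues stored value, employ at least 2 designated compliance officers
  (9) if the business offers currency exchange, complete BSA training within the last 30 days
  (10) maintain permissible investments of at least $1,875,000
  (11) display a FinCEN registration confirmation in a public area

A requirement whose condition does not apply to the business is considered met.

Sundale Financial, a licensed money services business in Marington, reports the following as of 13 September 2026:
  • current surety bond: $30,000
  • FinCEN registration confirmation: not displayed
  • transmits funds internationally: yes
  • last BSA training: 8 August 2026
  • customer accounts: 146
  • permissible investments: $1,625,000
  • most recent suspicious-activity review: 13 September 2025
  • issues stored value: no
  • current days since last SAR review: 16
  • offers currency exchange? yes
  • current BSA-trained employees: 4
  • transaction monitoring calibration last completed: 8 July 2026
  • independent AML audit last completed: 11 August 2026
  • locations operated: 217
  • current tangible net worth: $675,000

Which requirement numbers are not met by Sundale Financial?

1, 3, 4, 5, 6, 7, 9, 10, 11

1. suspicious-activity review 365 days ago vs limit 270 → not met
2. surety bond $30,000 ≥ $25,000 → met
3. transaction monitoring calibration 67 days ago vs limit 60 → not met
4. tangible net worth $675,000 < $750,000 → not met
5. condition 'transmits funds internationally' holds; independent AML audit 33 days ago vs limit 30 → not met
6. days since last SAR review 16 > 10 → not met
7. BSA-trained employees 4 < 10 → not met
8. condition 'issues stored value' does not hold → requirement n/a → met
9. condition 'offers currency exchange' holds; BSA training 36 days ago vs limit 30 → not met
10. permissible investments $1,625,000 < $1,875,000 → not met
11. FinCEN registration confirmation absent → not met
Not met: 1, 3, 4, 5, 6, 7, 9, 10, 11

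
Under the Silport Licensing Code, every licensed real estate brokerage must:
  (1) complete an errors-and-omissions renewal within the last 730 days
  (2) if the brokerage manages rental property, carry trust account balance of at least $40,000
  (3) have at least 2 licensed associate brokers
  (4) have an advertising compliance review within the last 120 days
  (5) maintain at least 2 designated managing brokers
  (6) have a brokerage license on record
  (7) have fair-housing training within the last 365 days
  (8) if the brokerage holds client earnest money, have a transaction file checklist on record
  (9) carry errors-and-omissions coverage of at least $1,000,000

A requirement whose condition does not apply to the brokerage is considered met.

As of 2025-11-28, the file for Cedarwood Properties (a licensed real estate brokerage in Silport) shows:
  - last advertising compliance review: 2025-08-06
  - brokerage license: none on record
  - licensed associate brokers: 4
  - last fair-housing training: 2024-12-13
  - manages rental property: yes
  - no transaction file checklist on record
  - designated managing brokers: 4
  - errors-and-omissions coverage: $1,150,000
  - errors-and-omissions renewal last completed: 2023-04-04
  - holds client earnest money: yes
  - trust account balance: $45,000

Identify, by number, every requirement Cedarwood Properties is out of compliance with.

1, 6, 8

1. errors-and-omissions renewal 969 days ago vs limit 730 → not met
2. condition 'manages rental property' holds; trust account balance $45,000 ≥ $40,000 → met
3. licensed associate brokers 4 ≥ 2 → met
4. advertising compliance review 114 days ago vs limit 120 → met
5. designated managing brokers 4 ≥ 2 → met
6. brokerage license absent → not met
7. fair-housing training 350 days ago vs limit 365 → met
8. condition 'holds client earnest money' holds; transaction file checklist absent → not met
9. errors-and-omissions coverage $1,150,000 ≥ $1,000,000 → met
Not met: 1, 6, 8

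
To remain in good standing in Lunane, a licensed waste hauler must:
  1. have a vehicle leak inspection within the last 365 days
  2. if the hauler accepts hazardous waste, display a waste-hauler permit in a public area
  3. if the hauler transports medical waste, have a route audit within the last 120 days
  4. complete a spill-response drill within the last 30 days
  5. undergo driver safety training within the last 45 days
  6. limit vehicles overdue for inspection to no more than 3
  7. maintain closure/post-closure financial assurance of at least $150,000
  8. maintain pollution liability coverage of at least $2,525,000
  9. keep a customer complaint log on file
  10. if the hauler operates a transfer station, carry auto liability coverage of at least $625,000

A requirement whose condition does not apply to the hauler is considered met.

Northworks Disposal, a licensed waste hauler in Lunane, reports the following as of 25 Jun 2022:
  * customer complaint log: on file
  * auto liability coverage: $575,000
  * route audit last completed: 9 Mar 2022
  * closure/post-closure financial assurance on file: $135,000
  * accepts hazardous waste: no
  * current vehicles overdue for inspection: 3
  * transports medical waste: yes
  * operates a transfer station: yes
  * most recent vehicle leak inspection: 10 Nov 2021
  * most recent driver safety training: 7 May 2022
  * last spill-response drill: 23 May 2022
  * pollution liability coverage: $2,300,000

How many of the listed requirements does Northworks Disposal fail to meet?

5

1. vehicle leak inspection 227 days ago vs limit 365 → met
2. condition 'accepts hazardous waste' does not hold → requirement n/a → met
3. condition 'transports medical waste' holds; route audit 108 days ago vs limit 120 → met
4. spill-response drill 33 days ago vs limit 30 → not met
5. driver safety training 49 days ago vs limit 45 → not met
6. vehicles overdue for inspection 3 ≤ 3 → met
7. closure/post-closure financial assurance $135,000 < $150,000 → not met
8. pollution liability coverage $2,300,000 < $2,525,000 → not met
9. customer complaint log present → met
10. condition 'operates a transfer station' holds; auto liability coverage $575,000 < $625,000 → not met
Not met: 5 of 10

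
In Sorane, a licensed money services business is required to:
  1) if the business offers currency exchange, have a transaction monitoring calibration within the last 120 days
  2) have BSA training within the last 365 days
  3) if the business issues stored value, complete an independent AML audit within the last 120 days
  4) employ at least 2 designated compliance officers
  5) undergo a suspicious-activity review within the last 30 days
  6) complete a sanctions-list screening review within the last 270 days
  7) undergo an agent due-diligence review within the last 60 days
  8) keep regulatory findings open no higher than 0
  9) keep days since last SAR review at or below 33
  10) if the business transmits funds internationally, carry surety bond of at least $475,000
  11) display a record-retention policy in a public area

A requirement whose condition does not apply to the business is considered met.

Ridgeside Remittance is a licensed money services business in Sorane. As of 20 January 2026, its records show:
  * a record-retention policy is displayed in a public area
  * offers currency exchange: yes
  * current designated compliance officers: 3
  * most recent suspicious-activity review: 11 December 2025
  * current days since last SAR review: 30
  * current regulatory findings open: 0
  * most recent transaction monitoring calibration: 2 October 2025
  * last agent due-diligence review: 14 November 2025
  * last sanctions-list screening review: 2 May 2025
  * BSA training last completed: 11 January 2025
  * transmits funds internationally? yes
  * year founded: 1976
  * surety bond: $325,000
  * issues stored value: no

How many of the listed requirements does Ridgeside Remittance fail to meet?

4

1. condition 'offers currency exchange' holds; transaction monitoring calibration 110 days ago vs limit 120 → met
2. BSA training 374 days ago vs limit 365 → not met
3. condition 'issues stored value' does not hold → requirement n/a → met
4. designated compliance officers 3 ≥ 2 → met
5. suspicious-activity review 40 days ago vs limit 30 → not met
6. sanctions-list screening review 263 days ago vs limit 270 → met
7. agent due-diligence review 67 days ago vs limit 60 → not met
8. regulatory findings open 0 ≤ 0 → met
9. days since last SAR review 30 ≤ 33 → met
10. condition 'transmits funds internationally' holds; surety bond $325,000 < $475,000 → not met
11. record-retention policy present → met
Not met: 4 of 11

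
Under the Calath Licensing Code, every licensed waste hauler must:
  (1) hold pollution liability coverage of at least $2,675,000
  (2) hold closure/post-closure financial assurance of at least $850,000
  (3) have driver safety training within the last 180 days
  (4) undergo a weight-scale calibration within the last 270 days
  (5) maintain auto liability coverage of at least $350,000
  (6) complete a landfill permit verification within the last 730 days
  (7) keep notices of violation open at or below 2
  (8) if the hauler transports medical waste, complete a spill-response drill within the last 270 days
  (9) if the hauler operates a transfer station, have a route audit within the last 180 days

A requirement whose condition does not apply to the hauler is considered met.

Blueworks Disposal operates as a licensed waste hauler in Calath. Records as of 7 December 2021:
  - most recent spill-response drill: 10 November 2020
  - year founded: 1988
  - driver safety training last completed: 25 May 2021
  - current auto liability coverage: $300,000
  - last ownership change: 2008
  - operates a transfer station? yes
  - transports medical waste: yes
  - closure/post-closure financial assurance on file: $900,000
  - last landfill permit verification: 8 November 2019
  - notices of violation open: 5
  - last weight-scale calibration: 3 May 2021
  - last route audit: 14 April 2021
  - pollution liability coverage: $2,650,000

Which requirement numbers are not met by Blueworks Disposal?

1, 3, 5, 6, 7, 8, 9

1. pollution liability coverage $2,650,000 < $2,675,000 → not met
2. closure/post-closure financial assurance $900,000 ≥ $850,000 → met
3. driver safety training 196 days ago vs limit 180 → not met
4. weight-scale calibration 218 days ago vs limit 270 → met
5. auto liability coverage $300,000 < $350,000 → not met
6. landfill permit verification 760 days ago vs limit 730 → not met
7. notices of violation open 5 > 2 → not met
8. condition 'transports medical waste' holds; spill-response drill 392 days ago vs limit 270 → not met
9. condition 'operates a transfer station' holds; route audit 237 days ago vs limit 180 → not met
Not met: 1, 3, 5, 6, 7, 8, 9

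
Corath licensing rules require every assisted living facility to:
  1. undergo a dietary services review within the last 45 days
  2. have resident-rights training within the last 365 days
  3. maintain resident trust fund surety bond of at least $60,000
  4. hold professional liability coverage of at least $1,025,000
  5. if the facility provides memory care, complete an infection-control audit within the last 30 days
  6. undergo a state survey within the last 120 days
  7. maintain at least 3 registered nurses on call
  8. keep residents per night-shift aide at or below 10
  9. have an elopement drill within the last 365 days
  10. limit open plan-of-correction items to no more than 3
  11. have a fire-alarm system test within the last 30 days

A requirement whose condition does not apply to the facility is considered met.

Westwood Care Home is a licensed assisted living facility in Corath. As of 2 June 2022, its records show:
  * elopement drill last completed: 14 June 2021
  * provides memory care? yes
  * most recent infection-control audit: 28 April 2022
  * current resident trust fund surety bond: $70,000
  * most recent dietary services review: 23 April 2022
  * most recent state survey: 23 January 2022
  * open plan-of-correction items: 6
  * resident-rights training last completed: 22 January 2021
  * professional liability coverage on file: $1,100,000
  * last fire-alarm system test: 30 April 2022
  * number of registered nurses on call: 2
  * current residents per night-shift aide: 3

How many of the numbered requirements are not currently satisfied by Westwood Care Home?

1. dietary services review 40 days ago vs limit 45 → met
2. resident-rights training 496 days ago vs limit 365 → not met
3. resident trust fund surety bond $70,000 ≥ $60,000 → met
4. professional liability coverage $1,100,000 ≥ $1,025,000 → met
5. condition 'provides memory care' holds; infection-control audit 35 days ago vs limit 30 → not met
6. state survey 130 days ago vs limit 120 → not met
7. registered nurses on call 2 < 3 → not met
8. residents per night-shift aide 3 ≤ 10 → met
9. elopement drill 353 days ago vs limit 365 → met
10. open plan-of-correction items 6 > 3 → not met
11. fire-alarm system test 33 days ago vs limit 30 → not met
Not met: 6 of 11

6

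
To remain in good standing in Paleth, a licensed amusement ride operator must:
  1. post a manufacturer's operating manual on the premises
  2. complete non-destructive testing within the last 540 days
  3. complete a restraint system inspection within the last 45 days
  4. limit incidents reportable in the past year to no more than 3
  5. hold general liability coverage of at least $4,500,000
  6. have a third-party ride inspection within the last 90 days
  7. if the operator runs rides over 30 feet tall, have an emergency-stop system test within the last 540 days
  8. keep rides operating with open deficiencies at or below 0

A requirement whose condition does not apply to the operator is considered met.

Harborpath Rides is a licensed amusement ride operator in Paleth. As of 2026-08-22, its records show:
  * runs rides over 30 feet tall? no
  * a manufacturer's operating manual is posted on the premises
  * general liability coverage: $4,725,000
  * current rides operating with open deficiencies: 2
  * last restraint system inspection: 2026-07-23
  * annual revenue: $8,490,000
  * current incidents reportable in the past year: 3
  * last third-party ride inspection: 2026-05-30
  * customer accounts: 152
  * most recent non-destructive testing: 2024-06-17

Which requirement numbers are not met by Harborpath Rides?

2, 8

1. manufacturer's operating manual present → met
2. non-destructive testing 796 days ago vs limit 540 → not met
3. restraint system inspection 30 days ago vs limit 45 → met
4. incidents reportable in the past year 3 ≤ 3 → met
5. general liability coverage $4,725,000 ≥ $4,500,000 → met
6. third-party ride inspection 84 days ago vs limit 90 → met
7. condition 'runs rides over 30 feet tall' does not hold → requirement n/a → met
8. rides operating with open deficiencies 2 > 0 → not met
Not met: 2, 8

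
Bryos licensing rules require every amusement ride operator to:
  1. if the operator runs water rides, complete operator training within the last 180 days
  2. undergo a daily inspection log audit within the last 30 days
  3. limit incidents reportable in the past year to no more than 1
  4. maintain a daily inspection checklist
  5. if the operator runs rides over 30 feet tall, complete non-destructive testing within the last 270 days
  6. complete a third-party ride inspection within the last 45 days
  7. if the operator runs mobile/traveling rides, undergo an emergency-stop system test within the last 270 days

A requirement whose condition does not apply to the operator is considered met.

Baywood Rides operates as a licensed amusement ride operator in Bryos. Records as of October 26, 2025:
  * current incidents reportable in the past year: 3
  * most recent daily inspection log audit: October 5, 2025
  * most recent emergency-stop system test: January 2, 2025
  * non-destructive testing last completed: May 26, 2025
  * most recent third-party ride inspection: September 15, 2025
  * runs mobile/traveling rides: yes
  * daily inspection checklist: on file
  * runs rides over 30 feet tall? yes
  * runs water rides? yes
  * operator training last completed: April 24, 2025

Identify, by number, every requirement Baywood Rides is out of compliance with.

1. condition 'runs water rides' holds; operator training 185 days ago vs limit 180 → not met
2. daily inspection log audit 21 days ago vs limit 30 → met
3. incidents reportable in the past year 3 > 1 → not met
4. daily inspection checklist present → met
5. condition 'runs rides over 30 feet tall' holds; non-destructive testing 153 days ago vs limit 270 → met
6. third-party ride inspection 41 days ago vs limit 45 → met
7. condition 'runs mobile/traveling rides' holds; emergency-stop system test 297 days ago vs limit 270 → not met
Not met: 1, 3, 7

1, 3, 7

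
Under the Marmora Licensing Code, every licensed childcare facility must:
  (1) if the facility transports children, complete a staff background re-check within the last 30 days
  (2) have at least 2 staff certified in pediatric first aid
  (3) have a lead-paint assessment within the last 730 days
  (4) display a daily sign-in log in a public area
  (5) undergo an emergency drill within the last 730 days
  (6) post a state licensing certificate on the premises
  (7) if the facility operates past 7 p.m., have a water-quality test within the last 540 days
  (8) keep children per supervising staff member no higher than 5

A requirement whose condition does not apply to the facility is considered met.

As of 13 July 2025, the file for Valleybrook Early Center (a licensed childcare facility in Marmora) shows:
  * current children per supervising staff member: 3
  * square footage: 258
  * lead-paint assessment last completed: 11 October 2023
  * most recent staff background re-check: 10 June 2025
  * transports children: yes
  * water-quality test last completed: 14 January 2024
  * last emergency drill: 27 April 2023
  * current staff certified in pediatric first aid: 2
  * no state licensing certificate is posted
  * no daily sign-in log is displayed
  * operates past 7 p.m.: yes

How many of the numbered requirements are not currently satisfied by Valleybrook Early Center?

5

1. condition 'transports children' holds; staff background re-check 33 days ago vs limit 30 → not met
2. staff certified in pediatric first aid 2 ≥ 2 → met
3. lead-paint assessment 641 days ago vs limit 730 → met
4. daily sign-in log absent → not met
5. emergency drill 808 days ago vs limit 730 → not met
6. state licensing certificate absent → not met
7. condition 'operates past 7 p.m.' holds; water-quality test 546 days ago vs limit 540 → not met
8. children per supervising staff member 3 ≤ 5 → met
Not met: 5 of 8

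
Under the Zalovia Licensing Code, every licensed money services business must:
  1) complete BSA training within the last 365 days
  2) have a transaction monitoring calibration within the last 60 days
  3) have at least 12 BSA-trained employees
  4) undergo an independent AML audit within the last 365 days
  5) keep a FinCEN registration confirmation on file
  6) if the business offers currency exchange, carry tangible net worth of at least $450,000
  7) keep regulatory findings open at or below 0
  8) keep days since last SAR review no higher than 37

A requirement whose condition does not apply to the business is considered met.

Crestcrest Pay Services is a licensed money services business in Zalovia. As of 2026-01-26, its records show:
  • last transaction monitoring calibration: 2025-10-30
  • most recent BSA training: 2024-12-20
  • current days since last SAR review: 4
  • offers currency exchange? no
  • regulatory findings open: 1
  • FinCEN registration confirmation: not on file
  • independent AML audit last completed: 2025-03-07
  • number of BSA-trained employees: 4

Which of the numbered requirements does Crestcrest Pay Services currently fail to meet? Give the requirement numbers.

1. BSA training 402 days ago vs limit 365 → not met
2. transaction monitoring calibration 88 days ago vs limit 60 → not met
3. BSA-trained employees 4 < 12 → not met
4. independent AML audit 325 days ago vs limit 365 → met
5. FinCEN registration confirmation absent → not met
6. condition 'offers currency exchange' does not hold → requirement n/a → met
7. regulatory findings open 1 > 0 → not met
8. days since last SAR review 4 ≤ 37 → met
Not met: 1, 2, 3, 5, 7

1, 2, 3, 5, 7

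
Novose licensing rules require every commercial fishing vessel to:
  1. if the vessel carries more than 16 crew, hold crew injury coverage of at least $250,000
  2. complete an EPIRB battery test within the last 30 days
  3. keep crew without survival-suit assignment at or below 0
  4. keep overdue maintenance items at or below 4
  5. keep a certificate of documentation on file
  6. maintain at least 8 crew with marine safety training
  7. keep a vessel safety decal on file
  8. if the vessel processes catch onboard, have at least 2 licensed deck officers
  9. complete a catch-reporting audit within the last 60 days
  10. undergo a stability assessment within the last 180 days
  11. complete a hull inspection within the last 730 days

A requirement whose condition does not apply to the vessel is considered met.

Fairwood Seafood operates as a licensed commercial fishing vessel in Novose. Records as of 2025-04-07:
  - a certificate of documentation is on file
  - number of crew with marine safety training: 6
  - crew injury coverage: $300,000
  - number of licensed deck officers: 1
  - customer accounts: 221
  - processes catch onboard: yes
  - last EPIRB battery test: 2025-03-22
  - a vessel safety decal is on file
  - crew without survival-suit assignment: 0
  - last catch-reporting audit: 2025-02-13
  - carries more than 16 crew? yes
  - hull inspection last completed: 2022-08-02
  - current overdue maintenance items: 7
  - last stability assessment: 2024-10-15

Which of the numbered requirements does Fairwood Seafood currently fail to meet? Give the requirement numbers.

4, 6, 8, 11

1. condition 'carries more than 16 crew' holds; crew injury coverage $300,000 ≥ $250,000 → met
2. EPIRB battery test 16 days ago vs limit 30 → met
3. crew without survival-suit assignment 0 ≤ 0 → met
4. overdue maintenance items 7 > 4 → not met
5. certificate of documentation present → met
6. crew with marine safety training 6 < 8 → not met
7. vessel safety decal present → met
8. condition 'processes catch onboard' holds; licensed deck officers 1 < 2 → not met
9. catch-reporting audit 53 days ago vs limit 60 → met
10. stability assessment 174 days ago vs limit 180 → met
11. hull inspection 979 days ago vs limit 730 → not met
Not met: 4, 6, 8, 11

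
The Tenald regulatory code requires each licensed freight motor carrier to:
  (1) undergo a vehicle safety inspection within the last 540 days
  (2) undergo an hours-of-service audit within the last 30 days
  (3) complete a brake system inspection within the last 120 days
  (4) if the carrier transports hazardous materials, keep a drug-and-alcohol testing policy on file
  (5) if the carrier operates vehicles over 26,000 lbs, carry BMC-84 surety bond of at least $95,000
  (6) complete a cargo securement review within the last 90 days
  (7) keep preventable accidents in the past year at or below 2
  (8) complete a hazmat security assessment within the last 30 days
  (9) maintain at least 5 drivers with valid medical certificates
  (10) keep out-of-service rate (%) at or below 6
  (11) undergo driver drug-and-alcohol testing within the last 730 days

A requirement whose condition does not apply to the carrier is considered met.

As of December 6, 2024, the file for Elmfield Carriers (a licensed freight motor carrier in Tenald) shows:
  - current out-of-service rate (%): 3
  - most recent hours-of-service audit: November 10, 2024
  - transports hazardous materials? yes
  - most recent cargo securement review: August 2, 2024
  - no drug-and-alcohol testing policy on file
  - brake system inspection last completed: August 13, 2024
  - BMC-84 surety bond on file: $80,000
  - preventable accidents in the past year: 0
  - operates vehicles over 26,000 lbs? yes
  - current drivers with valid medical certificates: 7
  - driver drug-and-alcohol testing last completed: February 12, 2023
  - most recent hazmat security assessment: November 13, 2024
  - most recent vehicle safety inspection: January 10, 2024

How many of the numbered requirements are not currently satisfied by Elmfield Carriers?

3

1. vehicle safety inspection 331 days ago vs limit 540 → met
2. hours-of-service audit 26 days ago vs limit 30 → met
3. brake system inspection 115 days ago vs limit 120 → met
4. condition 'transports hazardous materials' holds; drug-and-alcohol testing policy absent → not met
5. condition 'operates vehicles over 26,000 lbs' holds; BMC-84 surety bond $80,000 < $95,000 → not met
6. cargo securement review 126 days ago vs limit 90 → not met
7. preventable accidents in the past year 0 ≤ 2 → met
8. hazmat security assessment 23 days ago vs limit 30 → met
9. drivers with valid medical certificates 7 ≥ 5 → met
10. out-of-service rate (%) 3 ≤ 6 → met
11. driver drug-and-alcohol testing 663 days ago vs limit 730 → met
Not met: 3 of 11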